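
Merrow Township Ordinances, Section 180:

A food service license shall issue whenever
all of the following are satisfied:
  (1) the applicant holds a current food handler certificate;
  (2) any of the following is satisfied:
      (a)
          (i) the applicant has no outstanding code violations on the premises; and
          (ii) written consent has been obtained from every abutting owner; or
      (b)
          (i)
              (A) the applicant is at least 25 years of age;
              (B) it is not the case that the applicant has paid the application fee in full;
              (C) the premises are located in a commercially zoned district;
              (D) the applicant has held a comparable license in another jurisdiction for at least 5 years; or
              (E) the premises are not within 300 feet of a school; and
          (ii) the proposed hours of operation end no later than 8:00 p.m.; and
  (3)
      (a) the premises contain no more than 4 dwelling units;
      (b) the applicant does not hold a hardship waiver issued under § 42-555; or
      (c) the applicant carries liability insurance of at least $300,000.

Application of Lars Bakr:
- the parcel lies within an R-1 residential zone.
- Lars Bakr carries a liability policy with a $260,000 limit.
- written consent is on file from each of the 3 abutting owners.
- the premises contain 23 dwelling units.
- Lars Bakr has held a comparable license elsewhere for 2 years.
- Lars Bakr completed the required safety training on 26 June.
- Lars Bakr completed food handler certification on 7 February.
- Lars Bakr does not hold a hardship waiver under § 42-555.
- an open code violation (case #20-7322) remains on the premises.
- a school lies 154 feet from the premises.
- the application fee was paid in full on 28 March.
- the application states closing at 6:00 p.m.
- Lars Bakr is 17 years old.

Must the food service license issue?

No — denied.

(1) food handler cert. — holds.
(i) no code violations — fails.
(ii) all abutters consent — holds.
So (a) is not satisfied (F AND T).
(A) age ≥ 25 — fails.
(B) not (fee paid) — not satisfied.
(C) commercially zoned — not met.
(D) prior license ≥ 5 yr — not met.
(E) ≥300 ft from school — not met.
(i) = F OR F OR F OR F OR F = false.
(ii) closes by 8 p.m. — met.
(b) = F AND T = false.
(2) = F OR F = false.
(a) ≤ 4 units — not met.
(b) not (hardship waiver) — holds.
(c) insurance ≥ $300,000 — not satisfied.
(3): F OR T OR F → true.
Overall: T AND F AND T → false.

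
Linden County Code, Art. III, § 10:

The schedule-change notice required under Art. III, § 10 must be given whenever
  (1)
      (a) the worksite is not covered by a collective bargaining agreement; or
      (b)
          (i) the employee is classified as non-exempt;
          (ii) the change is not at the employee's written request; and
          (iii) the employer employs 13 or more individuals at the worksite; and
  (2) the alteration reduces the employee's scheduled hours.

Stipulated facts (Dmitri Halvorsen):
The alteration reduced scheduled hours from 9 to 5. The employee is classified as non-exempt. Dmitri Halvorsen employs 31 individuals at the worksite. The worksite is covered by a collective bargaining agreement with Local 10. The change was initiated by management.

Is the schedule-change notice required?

(a) no CBA — fails.
(i) non-exempt — met.
(ii) not employee-requested — satisfied.
(iii) ≥ 13 at site — satisfied.
So (b) is satisfied (T AND T AND T).
(1) = F OR T = true.
(2) hours reduced — satisfied.
Overall: T AND T → true.

Yes — required.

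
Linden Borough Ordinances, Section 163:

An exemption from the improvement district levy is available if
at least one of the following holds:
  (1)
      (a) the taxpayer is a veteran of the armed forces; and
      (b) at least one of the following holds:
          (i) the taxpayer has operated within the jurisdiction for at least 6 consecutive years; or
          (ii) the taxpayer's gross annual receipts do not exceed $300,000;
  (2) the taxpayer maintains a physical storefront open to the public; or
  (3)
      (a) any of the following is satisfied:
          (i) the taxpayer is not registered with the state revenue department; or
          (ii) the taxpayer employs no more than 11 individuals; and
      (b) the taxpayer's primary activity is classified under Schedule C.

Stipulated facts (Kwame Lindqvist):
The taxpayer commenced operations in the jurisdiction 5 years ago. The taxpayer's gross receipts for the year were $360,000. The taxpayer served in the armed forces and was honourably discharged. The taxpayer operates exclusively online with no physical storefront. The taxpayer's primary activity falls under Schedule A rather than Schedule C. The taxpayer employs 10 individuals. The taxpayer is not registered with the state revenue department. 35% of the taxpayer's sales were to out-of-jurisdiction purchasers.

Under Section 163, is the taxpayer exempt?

No — not exempt.

(a) veteran — met.
(i) ≥ 6 yrs in jurisdiction — not satisfied.
(ii) receipts ≤ $300,000 — not met.
So (b) is not satisfied (F OR F).
(1): T AND F → false.
(2) has storefront — fails.
(i) not (state-registered) — holds.
(ii) ≤ 11 employees — holds.
(a) = T OR T = true.
(b) Schedule C activity — fails.
(3) = T AND F = false.
So Overall is not satisfied (F OR F OR F).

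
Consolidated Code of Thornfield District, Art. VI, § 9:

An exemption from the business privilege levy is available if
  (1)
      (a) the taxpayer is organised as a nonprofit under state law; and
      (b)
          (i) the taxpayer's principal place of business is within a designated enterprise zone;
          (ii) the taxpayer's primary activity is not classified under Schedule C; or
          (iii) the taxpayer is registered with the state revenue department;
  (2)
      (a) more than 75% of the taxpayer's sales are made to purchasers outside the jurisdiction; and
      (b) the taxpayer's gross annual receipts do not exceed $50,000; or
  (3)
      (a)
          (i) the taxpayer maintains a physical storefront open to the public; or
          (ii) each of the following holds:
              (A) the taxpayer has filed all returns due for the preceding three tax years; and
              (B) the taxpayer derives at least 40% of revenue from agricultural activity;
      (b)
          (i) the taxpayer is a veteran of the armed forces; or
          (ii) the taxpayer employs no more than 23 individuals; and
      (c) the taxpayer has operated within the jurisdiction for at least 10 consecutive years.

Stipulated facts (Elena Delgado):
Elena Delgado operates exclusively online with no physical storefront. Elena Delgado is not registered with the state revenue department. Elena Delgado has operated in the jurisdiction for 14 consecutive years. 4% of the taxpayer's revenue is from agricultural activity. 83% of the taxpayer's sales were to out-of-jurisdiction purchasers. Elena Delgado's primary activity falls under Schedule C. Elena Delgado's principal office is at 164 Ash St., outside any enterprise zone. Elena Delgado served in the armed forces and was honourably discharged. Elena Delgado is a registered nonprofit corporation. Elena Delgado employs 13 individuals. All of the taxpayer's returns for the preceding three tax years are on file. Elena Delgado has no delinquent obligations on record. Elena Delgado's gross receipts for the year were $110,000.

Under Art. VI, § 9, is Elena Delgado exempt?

(a) nonprofit — holds.
(i) in enterprise zone — not met.
(ii) not (Schedule C activity) — fails.
(iii) state-registered — not met.
So (b) is not satisfied (F OR F OR F).
(1): T AND F → false.
(a) >75% out-of-jur. sales — met.
(b) receipts ≤ $50,000 — not met.
(2) = T AND F = false.
(i) has storefront — not met.
(A) returns current — met.
(B) ≥40% agricultural — fails.
(ii): T AND F → false.
(a) = F OR F = false.
(i) veteran — met.
(ii) ≤ 23 employees — met.
(b): T OR T → true.
(c) ≥ 10 yrs in jurisdiction — met.
(3) = F AND T AND T = false.
Overall = F OR F OR F = false.

No — not exempt.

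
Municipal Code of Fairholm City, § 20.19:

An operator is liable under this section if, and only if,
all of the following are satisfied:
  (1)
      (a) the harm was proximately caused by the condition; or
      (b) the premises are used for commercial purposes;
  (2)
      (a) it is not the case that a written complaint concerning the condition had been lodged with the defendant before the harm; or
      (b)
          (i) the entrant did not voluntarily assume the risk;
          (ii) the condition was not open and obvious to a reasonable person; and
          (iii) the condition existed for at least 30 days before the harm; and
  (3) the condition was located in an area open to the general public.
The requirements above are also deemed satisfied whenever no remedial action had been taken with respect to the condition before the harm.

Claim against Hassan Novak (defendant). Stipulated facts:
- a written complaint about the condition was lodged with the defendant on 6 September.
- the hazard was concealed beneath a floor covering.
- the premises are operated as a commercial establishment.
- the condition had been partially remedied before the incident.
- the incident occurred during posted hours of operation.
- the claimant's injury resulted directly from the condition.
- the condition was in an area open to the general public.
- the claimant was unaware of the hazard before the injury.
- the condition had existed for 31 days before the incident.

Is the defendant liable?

(a) proximate cause — met.
(b) commercial use — met.
So (1) is satisfied (T OR T).
(a) not (complaint lodged) — fails.
(i) no assumed risk — satisfied.
(ii) not open/obvious — met.
(iii) condition ≥30 days old — holds.
So (b) is satisfied (T AND T AND T).
(2): F OR T → true.
(3) public area — satisfied.
Overall = T AND T AND T = true.
Exception (no remedial action) — not satisfied.
Result: main true OR exception false → true.

Yes — liable.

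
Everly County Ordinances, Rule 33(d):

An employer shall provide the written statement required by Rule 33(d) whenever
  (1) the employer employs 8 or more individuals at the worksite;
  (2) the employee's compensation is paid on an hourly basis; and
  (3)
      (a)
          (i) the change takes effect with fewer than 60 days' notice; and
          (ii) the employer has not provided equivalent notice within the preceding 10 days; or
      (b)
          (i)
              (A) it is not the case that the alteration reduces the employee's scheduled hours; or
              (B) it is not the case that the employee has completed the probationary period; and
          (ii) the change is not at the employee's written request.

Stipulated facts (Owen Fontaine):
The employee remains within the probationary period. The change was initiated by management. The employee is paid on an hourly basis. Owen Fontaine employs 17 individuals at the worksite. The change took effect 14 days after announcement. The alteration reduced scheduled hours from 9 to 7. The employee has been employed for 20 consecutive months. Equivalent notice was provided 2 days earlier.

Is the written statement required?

Yes — required.

(1) ≥ 8 at site — satisfied.
(2) hourly-paid — satisfied.
(i) < 60 days' notice — met.
(ii) no recent notice — not met.
(a) = T AND F = false.
(A) not (hours reduced) — not satisfied.
(B) not (past probation) — satisfied.
(i) = F OR T = true.
(ii) not employee-requested — holds.
(b) = T AND T = true.
So (3) is satisfied (F OR T).
Overall: T AND T AND T → true.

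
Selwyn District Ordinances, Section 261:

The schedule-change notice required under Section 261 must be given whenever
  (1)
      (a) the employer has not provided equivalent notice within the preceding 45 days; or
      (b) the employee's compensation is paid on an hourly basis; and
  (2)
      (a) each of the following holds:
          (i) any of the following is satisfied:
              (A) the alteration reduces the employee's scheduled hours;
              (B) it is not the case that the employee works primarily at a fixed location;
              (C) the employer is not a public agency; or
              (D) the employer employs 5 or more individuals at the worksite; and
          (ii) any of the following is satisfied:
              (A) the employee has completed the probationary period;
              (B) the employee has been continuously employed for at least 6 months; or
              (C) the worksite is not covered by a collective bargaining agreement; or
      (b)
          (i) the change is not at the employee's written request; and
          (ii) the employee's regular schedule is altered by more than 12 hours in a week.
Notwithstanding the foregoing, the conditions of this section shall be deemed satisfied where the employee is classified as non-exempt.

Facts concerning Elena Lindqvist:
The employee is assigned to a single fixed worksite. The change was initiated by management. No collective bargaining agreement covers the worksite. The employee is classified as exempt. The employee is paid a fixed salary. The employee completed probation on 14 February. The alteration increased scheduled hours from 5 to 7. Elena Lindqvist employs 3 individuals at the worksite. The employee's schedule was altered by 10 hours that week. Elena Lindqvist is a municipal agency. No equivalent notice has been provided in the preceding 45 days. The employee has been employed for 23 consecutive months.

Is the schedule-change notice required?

No — not required.

(a) no recent notice — holds.
(b) hourly-paid — not met.
So (1) is satisfied (T OR F).
(A) hours reduced — not satisfied.
(B) not (fixed location) — not satisfied.
(C) not (public agency) — fails.
(D) ≥ 5 at site — not met.
So (i) is not satisfied (F OR F OR F OR F).
(A) past probation — holds.
(B) tenure ≥ 6 mo. — holds.
(C) no CBA — met.
(ii): T OR T OR T → true.
(a): F AND T → false.
(i) not employee-requested — satisfied.
(ii) schedule shift > 12h — not met.
So (b) is not satisfied (T AND F).
(2): F OR F → false.
So Overall is not satisfied (T AND F).
Exception (non-exempt) — not satisfied.
Result: main false OR exception false → false.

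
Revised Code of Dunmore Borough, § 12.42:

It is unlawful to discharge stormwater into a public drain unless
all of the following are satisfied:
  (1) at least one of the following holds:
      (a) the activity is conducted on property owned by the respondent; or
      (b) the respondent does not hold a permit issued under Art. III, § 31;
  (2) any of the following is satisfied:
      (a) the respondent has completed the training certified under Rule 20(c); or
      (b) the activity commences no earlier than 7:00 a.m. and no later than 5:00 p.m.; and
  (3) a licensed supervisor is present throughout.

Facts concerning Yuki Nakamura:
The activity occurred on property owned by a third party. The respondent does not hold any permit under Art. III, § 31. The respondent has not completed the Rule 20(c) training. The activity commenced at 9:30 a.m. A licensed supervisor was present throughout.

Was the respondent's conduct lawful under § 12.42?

Yes — lawful.

(a) own property — fails.
(b) not (holds permit) — satisfied.
(1): F OR T → true.
(a) training certified — fails.
(b) start within hours — met.
(2) = F OR T = true.
(3) supervisor present — met.
So Overall is satisfied (T AND T AND T).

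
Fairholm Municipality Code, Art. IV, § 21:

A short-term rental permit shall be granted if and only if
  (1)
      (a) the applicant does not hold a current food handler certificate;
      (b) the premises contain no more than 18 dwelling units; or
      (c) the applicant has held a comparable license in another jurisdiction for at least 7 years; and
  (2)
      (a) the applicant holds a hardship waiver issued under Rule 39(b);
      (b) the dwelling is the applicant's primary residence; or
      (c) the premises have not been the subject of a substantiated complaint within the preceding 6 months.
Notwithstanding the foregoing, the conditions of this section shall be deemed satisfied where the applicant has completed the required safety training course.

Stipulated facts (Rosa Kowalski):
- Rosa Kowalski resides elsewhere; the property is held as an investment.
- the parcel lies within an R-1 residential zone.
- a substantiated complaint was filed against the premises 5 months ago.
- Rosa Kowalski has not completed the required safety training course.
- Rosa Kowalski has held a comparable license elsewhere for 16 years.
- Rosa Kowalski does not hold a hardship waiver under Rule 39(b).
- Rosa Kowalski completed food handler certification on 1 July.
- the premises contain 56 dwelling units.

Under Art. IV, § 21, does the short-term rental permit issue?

(a) not (food handler cert.) — not satisfied.
(b) ≤ 18 units — fails.
(c) prior license ≥ 7 yr — met.
(1): F OR F OR T → true.
(a) hardship waiver — fails.
(b) primary residence — not met.
(c) no complaint in 6 mo. — fails.
(2) = F OR F OR F = false.
Overall: T AND F → false.
Exception (safety training) — not satisfied.
Result: main false OR exception false → false.

No — denied.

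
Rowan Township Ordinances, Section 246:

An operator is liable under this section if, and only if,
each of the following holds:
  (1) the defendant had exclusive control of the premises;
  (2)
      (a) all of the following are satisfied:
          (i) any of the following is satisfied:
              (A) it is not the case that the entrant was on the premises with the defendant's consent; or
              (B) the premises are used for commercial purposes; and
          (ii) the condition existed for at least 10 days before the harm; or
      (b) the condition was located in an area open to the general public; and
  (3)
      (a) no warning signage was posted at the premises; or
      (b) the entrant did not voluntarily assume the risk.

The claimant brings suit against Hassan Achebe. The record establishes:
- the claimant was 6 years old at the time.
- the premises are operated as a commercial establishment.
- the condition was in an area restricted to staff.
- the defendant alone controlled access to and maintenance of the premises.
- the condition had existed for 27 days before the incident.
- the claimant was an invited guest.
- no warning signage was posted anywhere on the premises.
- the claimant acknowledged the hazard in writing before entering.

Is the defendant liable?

(1) exclusive control — holds.
(A) not (consent to enter) — not met.
(B) commercial use — holds.
(i) = F OR T = true.
(ii) condition ≥10 days old — holds.
(a) = T AND T = true.
(b) public area — not satisfied.
(2): T OR F → true.
(a) no signage posted — satisfied.
(b) no assumed risk — not met.
(3) = T OR F = true.
Overall = T AND T AND T = true.

Yes — liable.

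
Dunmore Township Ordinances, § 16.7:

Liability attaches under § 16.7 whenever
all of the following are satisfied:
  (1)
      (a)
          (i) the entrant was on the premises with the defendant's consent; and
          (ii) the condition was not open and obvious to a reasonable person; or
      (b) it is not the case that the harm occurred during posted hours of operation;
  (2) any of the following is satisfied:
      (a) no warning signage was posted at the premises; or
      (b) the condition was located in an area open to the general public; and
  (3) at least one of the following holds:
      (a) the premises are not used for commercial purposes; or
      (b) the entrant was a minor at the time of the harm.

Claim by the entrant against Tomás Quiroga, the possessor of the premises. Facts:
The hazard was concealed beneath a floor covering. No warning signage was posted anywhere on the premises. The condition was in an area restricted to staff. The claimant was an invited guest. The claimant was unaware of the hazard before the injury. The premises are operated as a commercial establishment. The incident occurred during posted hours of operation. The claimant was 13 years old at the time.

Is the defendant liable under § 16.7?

(i) consent to enter — satisfied.
(ii) not open/obvious — satisfied.
(a) = T AND T = true.
(b) not (during posted hours) — not met.
(1) = T OR F = true.
(a) no signage posted — met.
(b) public area — not satisfied.
So (2) is satisfied (T OR F).
(a) not (commercial use) — not met.
(b) entrant a minor — satisfied.
So (3) is satisfied (F OR T).
Overall: T AND T AND T → true.

Yes — liable.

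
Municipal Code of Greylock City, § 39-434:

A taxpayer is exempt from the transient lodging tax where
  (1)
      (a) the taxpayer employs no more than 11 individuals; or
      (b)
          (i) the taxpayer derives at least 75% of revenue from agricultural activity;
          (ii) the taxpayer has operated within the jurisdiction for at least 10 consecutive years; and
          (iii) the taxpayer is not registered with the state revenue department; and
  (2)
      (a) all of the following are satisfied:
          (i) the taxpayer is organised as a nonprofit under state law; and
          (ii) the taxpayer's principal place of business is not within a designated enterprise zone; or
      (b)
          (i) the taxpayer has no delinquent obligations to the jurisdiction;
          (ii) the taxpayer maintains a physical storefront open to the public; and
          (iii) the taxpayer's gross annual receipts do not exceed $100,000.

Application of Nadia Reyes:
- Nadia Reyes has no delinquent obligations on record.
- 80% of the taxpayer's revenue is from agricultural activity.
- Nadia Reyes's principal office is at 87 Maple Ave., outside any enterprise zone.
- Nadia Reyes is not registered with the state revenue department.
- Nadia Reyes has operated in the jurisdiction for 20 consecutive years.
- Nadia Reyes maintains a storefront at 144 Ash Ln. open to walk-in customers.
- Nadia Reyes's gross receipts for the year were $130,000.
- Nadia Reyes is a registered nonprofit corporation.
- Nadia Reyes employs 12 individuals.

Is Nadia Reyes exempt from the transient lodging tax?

(a) ≤ 11 employees — not satisfied.
(i) ≥75% agricultural — met.
(ii) ≥ 10 yrs in jurisdiction — holds.
(iii) not (state-registered) — holds.
(b) = T AND T AND T = true.
So (1) is satisfied (F OR T).
(i) nonprofit — holds.
(ii) not (in enterprise zone) — holds.
So (a) is satisfied (T AND T).
(i) no delinquency — met.
(ii) has storefront — satisfied.
(iii) receipts ≤ $100,000 — not satisfied.
(b) = T AND T AND F = false.
(2): T OR F → true.
So Overall is satisfied (T AND T).

Yes — exempt.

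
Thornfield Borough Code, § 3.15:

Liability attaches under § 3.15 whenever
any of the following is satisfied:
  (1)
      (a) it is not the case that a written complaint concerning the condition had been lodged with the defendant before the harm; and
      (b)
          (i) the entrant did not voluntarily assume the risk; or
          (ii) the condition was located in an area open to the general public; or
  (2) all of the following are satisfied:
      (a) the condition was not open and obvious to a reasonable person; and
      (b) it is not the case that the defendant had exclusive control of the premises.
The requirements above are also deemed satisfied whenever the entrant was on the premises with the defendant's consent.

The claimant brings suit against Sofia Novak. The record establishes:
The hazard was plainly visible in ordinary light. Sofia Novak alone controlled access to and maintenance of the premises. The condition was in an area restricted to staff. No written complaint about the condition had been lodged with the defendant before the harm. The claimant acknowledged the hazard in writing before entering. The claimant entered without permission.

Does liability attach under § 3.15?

No — not liable.

(a) not (complaint lodged) — satisfied.
(i) no assumed risk — fails.
(ii) public area — not satisfied.
(b) = F OR F = false.
(1) = T AND F = false.
(a) not open/obvious — not met.
(b) not (exclusive control) — fails.
(2) = F AND F = false.
Overall: F OR F → false.
Exception (consent to enter) — not satisfied.
Result: main false OR exception false → false.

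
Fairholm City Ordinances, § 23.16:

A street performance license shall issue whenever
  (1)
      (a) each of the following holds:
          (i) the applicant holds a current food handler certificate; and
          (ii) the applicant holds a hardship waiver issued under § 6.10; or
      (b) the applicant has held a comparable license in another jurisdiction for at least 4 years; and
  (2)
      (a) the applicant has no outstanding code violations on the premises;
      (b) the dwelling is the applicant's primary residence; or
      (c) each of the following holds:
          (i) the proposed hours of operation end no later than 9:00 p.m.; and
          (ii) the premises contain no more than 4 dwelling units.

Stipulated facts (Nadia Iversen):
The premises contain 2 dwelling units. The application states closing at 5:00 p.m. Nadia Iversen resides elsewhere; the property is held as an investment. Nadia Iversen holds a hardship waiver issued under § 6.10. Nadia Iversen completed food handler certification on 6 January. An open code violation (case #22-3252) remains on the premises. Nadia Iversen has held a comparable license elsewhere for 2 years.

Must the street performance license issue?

(i) food handler cert. — met.
(ii) hardship waiver — met.
So (a) is satisfied (T AND T).
(b) prior license ≥ 4 yr — not met.
(1) = T OR F = true.
(a) no code violations — not met.
(b) primary residence — not met.
(i) closes by 9 p.m. — holds.
(ii) ≤ 4 units — met.
So (c) is satisfied (T AND T).
(2): F OR F OR T → true.
Overall: T AND T → true.

Yes — granted.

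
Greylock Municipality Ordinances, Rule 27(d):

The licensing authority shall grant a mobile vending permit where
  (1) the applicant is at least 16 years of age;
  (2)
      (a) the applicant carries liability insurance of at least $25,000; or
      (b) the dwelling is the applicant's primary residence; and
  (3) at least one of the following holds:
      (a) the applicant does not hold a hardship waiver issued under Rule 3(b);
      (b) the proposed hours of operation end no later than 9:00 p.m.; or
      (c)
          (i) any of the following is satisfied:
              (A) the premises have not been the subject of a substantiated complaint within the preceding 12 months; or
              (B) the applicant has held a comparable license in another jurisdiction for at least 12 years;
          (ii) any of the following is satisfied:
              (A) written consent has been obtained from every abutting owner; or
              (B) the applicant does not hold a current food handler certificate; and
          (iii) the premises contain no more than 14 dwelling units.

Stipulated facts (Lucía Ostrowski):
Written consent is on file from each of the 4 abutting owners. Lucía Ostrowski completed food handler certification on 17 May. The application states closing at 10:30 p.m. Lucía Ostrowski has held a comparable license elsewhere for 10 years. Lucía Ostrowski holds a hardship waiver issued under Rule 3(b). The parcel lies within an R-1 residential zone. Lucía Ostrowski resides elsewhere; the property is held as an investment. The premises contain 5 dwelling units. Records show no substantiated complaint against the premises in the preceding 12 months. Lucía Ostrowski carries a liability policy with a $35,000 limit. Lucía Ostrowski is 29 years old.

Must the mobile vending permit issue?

Yes — granted.

(1) age ≥ 16 — met.
(a) insurance ≥ $25,000 — satisfied.
(b) primary residence — fails.
So (2) is satisfied (T OR F).
(a) not (hardship waiver) — not satisfied.
(b) closes by 9 p.m. — not satisfied.
(A) no complaint in 12 mo. — met.
(B) prior license ≥ 12 yr — fails.
(i): T OR F → true.
(A) all abutters consent — satisfied.
(B) not (food handler cert.) — fails.
(ii) = T OR F = true.
(iii) ≤ 14 units — holds.
So (c) is satisfied (T AND T AND T).
(3): F OR F OR T → true.
Overall = T AND T AND T = true.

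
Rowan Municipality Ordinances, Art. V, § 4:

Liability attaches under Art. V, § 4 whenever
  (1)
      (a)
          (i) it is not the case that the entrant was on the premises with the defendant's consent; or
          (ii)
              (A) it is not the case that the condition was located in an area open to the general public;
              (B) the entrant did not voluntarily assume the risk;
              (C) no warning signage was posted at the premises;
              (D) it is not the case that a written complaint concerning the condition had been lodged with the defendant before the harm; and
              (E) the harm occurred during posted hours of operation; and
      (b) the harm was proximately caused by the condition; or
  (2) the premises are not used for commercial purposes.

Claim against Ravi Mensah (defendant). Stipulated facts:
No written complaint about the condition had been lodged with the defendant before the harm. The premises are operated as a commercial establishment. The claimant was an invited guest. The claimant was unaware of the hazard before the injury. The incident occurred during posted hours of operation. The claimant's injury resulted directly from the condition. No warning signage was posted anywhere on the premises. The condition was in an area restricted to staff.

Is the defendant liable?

Yes — liable.

(i) not (consent to enter) — not satisfied.
(A) not (public area) — holds.
(B) no assumed risk — holds.
(C) no signage posted — satisfied.
(D) not (complaint lodged) — holds.
(E) during posted hours — holds.
So (ii) is satisfied (T AND T AND T AND T AND T).
(a) = F OR T = true.
(b) proximate cause — satisfied.
(1): T AND T → true.
(2) not (commercial use) — fails.
So Overall is satisfied (T OR F).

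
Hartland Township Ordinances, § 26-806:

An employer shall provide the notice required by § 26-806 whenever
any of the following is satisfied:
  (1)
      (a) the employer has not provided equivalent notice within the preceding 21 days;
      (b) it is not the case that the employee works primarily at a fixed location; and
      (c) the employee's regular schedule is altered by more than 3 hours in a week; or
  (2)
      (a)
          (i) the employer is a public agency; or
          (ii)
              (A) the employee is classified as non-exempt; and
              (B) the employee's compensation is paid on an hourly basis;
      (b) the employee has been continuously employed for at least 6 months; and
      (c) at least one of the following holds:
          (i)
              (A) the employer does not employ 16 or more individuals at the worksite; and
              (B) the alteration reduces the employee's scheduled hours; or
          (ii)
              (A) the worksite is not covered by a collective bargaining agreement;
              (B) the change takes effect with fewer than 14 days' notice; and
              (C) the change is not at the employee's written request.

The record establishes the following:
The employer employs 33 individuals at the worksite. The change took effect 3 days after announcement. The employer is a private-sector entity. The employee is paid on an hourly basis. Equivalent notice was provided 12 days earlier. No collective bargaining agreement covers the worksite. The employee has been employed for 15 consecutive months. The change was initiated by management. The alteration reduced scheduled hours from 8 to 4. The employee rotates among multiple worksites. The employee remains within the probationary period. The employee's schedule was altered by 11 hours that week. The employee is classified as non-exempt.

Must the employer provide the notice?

Yes — required.

(a) no recent notice — fails.
(b) not (fixed location) — met.
(c) schedule shift > 3h — satisfied.
(1): F AND T AND T → false.
(i) public agency — fails.
(A) non-exempt — met.
(B) hourly-paid — met.
So (ii) is satisfied (T AND T).
So (a) is satisfied (F OR T).
(b) tenure ≥ 6 mo. — satisfied.
(A) not (≥ 16 at site) — not satisfied.
(B) hours reduced — satisfied.
(i): F AND T → false.
(A) no CBA — holds.
(B) < 14 days' notice — satisfied.
(C) not employee-requested — holds.
So (ii) is satisfied (T AND T AND T).
So (c) is satisfied (F OR T).
(2) = T AND T AND T = true.
Overall = F OR T = true.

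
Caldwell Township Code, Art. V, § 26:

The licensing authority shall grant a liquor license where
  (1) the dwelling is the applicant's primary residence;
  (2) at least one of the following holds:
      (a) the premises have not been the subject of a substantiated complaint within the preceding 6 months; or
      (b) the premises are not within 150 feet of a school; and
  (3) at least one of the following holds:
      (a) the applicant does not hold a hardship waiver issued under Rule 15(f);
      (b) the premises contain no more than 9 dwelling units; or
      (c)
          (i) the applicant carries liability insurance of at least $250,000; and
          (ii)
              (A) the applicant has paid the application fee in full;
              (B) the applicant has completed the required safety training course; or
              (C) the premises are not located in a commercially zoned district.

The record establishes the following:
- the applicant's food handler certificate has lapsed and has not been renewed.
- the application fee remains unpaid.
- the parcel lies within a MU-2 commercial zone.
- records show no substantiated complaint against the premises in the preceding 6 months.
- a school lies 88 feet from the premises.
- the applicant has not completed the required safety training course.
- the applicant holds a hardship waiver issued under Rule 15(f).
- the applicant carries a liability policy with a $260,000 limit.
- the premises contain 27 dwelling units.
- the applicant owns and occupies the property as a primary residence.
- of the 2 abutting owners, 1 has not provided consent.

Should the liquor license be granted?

No — denied.

(1) primary residence — met.
(a) no complaint in 6 mo. — met.
(b) ≥150 ft from school — not satisfied.
So (2) is satisfied (T OR F).
(a) not (hardship waiver) — fails.
(b) ≤ 9 units — not satisfied.
(i) insurance ≥ $250,000 — met.
(A) fee paid — not met.
(B) safety training — not met.
(C) not (commercially zoned) — fails.
(ii): F OR F OR F → false.
(c): T AND F → false.
(3) = F OR F OR F = false.
Overall: T AND T AND F → false.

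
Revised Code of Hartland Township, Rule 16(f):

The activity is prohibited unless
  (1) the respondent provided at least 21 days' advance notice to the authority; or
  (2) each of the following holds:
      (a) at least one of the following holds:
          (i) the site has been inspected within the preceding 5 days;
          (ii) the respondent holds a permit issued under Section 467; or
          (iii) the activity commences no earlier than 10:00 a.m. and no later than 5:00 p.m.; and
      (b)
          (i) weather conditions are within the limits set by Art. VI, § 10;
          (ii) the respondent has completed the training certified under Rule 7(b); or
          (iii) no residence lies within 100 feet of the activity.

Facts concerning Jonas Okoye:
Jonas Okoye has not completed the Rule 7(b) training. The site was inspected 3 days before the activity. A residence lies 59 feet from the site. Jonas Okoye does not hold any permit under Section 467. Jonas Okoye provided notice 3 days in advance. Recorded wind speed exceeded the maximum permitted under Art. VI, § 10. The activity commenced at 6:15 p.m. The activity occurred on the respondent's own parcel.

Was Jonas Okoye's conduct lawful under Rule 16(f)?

No — unlawful.

(1) ≥21 days' notice — fails.
(i) site inspected — holds.
(ii) holds permit — not satisfied.
(iii) start within hours — not met.
(a): T OR F OR F → true.
(i) weather ok — not met.
(ii) training certified — not met.
(iii) no residence in 100 ft — fails.
So (b) is not satisfied (F OR F OR F).
(2): T AND F → false.
So Overall is not satisfied (F OR F).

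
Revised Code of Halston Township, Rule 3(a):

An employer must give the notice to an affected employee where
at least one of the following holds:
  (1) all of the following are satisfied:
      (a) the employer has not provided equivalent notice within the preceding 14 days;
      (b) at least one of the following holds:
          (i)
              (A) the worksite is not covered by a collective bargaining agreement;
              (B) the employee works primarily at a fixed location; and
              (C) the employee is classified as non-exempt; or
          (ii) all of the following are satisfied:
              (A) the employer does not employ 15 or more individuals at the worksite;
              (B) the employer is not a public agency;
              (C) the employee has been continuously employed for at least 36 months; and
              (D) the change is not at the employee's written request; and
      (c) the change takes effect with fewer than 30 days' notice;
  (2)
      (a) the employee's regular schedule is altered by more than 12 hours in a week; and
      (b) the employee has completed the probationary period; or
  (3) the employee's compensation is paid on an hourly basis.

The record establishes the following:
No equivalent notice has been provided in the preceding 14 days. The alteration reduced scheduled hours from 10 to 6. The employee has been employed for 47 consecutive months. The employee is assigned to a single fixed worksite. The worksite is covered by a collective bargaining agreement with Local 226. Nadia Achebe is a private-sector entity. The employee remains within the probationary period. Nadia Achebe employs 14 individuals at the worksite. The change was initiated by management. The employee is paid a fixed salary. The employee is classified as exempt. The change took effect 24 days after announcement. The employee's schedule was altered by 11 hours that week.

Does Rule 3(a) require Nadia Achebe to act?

(a) no recent notice — holds.
(A) no CBA — not met.
(B) fixed location — met.
(C) non-exempt — not satisfied.
So (i) is not satisfied (F AND T AND F).
(A) not (≥ 15 at site) — satisfied.
(B) not (public agency) — satisfied.
(C) tenure ≥ 36 mo. — satisfied.
(D) not employee-requested — met.
(ii) = T AND T AND T AND T = true.
(b): F OR T → true.
(c) < 30 days' notice — met.
So (1) is satisfied (T AND T AND T).
(a) schedule shift > 12h — not met.
(b) past probation — fails.
(2): F AND F → false.
(3) hourly-paid — not met.
Overall = T OR F OR F = true.

Yes — required.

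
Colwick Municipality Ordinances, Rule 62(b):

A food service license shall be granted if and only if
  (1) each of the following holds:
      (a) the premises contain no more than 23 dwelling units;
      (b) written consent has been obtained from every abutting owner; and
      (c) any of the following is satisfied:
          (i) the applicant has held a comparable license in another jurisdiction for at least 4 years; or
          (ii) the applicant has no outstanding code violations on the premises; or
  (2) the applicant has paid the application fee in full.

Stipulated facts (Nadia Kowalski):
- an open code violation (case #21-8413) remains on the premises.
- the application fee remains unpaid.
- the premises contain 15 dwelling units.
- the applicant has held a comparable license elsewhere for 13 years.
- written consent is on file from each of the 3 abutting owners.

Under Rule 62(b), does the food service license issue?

Yes — granted.

(a) ≤ 23 units — satisfied.
(b) all abutters consent — holds.
(i) prior license ≥ 4 yr — met.
(ii) no code violations — not met.
(c) = T OR F = true.
So (1) is satisfied (T AND T AND T).
(2) fee paid — not satisfied.
So Overall is satisfied (T OR F).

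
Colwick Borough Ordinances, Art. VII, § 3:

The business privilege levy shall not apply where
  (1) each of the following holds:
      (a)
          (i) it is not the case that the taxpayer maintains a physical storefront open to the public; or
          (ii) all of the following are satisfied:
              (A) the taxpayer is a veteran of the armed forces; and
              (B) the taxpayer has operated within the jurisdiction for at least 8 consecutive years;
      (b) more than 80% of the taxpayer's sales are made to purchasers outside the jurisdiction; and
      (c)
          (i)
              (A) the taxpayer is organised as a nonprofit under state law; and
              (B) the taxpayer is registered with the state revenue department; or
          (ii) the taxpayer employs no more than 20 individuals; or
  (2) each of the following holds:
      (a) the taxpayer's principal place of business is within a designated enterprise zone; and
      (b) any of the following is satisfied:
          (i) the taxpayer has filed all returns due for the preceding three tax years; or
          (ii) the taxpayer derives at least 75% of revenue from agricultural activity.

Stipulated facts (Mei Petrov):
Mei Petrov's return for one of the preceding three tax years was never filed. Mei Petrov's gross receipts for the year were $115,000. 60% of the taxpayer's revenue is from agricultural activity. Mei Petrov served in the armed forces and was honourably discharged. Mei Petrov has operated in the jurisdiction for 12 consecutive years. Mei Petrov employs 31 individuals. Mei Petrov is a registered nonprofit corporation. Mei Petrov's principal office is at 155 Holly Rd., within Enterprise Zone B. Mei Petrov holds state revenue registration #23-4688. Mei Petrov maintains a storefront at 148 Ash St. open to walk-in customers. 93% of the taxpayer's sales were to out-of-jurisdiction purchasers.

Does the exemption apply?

Yes — exempt.

(i) not (has storefront) — not satisfied.
(A) veteran — holds.
(B) ≥ 8 yrs in jurisdiction — satisfied.
So (ii) is satisfied (T AND T).
(a) = F OR T = true.
(b) >80% out-of-jur. sales — satisfied.
(A) nonprofit — met.
(B) state-registered — satisfied.
(i) = T AND T = true.
(ii) ≤ 20 employees — fails.
So (c) is satisfied (T OR F).
(1) = T AND T AND T = true.
(a) in enterprise zone — met.
(i) returns current — not satisfied.
(ii) ≥75% agricultural — not satisfied.
(b) = F OR F = false.
(2) = T AND F = false.
So Overall is satisfied (T OR F).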